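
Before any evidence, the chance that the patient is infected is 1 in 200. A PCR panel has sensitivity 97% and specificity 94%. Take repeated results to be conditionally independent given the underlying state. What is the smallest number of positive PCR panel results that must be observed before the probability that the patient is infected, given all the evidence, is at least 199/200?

Prior odds: 0.005 ÷ 0.995 = 1/199.
False-positive rate = 1 − 0.94 = 0.06; likelihood ratio of a positive = 0.97/0.06 = 97/6.
Target odds: 0.995 ÷ 0.005 = 199.
Need (1/199) × (97/6)ⁿ ≥ 199, i.e. (97/6)ⁿ ≥ 39601.
(97/6)³ = 912673/216 falls short of 39601 but (97/6)⁴ = 88529281/1296 reaches it, so n = 4.

4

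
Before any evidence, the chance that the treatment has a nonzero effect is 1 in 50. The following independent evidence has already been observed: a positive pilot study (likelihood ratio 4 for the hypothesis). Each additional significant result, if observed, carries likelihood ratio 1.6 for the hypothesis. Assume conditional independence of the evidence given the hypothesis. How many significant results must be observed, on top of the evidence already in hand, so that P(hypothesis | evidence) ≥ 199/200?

17

Prior odds = 0.02/0.98 = 1/49.
Bayes factor of the evidence already in hand = 4.
Odds after that evidence = (1/49) × 4 = 4/49.
Target odds = 0.995/0.005 = 199.
Need 1.6ⁿ ≥ 199 ÷ (4/49) = 2437.75.
1.6¹⁶ ≈1844.67 falls short of 2437.75 but 1.6¹⁷ ≈2951.48 reaches it, so n = 17.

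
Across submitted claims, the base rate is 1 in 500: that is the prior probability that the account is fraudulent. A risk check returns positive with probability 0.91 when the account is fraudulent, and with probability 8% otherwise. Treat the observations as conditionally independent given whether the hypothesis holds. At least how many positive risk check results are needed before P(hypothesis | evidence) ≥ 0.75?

Prior odds = 0.002/0.998 = 1/499.
Likelihood ratio of a positive result = 0.91/0.08 = 11.375.
Target posterior odds = 0.75/0.25 = 3.
Need (1/499) × 11.375ⁿ ≥ 3, i.e. 11.375ⁿ ≥ 1497.
11.375³ = 753571/512 falls short of 1497 but 11.375⁴ = 68574961/4096 reaches it, so n = 4.

4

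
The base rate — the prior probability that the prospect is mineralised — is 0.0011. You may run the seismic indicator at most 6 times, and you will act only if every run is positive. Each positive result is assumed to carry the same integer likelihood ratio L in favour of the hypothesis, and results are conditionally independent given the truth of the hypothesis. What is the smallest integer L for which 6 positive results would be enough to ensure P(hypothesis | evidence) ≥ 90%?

5

Prior odds = 0.0011/0.9989 = 11/9989.
Target odds = 0.9/0.1 = 9.
Need L⁶ ≥ 9 ÷ (11/9989) = 89901/11.
4⁶ = 4096 < 89901/11 ≤ 15625 = 5⁶, so L = 5.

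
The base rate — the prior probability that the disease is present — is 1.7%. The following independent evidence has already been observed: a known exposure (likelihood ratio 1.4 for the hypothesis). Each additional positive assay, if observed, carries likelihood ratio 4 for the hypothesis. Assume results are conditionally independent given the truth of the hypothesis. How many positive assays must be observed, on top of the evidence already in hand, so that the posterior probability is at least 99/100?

6

Prior odds = 0.017/0.983 = 17/983.
Bayes factor of the evidence already in hand = 1.4.
Odds after that evidence = (17/983) × 1.4 = 119/4915.
Target odds = 0.99/0.01 = 99.
Need 4ⁿ ≥ 99 ÷ (119/4915) = 486585/119.
4⁵ = 1024 falls short of 486585/119 but 4⁶ = 4096 reaches it, so n = 6.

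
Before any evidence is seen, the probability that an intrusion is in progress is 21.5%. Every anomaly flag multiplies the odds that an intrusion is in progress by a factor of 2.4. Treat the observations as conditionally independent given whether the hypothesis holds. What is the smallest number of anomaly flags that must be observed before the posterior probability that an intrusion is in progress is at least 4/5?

Prior odds: 0.215 ÷ 0.785 = 43/157.
Likelihood ratio per anomaly flag = 2.4.
Target posterior odds = 0.8/0.2 = 4.
Need (43/157) × 2.4ⁿ ≥ 4, i.e. 2.4ⁿ ≥ 628/43.
2.4³ = 13.824 falls short of 628/43 but 2.4⁴ = 33.1776 reaches it, so n = 4.

4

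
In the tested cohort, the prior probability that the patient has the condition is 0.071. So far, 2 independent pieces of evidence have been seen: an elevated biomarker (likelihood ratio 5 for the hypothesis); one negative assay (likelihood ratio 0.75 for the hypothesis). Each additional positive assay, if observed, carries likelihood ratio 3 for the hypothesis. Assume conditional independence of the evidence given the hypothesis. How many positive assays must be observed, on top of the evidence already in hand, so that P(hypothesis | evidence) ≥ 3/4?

Prior odds = 0.071/0.929 = 71/929.
Combined Bayes factor of the evidence already in hand = 5 × 0.75 = 3.75.
Odds after that evidence = (71/929) × 3.75 = 1065/3716.
Target odds = 0.75/0.25 = 3.
Need 3ⁿ ≥ 3 ÷ (1065/3716) = 3716/355.
3² = 9 falls short of 3716/355 but 3³ = 27 reaches it, so n = 3.

3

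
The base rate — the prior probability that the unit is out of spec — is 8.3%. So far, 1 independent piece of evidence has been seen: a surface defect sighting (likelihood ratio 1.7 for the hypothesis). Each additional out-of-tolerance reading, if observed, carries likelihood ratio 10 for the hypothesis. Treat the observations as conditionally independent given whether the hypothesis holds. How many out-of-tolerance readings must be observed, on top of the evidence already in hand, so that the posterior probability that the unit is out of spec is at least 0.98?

3

Prior odds = 0.083/0.917 = 83/917.
Bayes factor of the evidence already in hand = 1.7.
Odds after that evidence = (83/917) × 1.7 = 1411/9170.
Target odds = 0.98/0.02 = 49.
Need 10ⁿ ≥ 49 ÷ (1411/9170) = 449330/1411.
10² = 100 falls short of 449330/1411 but 10³ = 1000 reaches it, so n = 3.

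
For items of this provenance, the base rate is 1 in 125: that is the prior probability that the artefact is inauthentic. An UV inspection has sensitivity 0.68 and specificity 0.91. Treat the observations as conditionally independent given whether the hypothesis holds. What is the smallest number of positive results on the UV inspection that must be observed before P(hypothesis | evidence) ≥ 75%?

3

Prior odds: 0.008 ÷ 0.992 = 1/124.
False-positive rate = 1 − 0.91 = 0.09; likelihood ratio of a positive = 0.68/0.09 = 68/9.
Target posterior odds = 0.75/0.25 = 3.
Need (1/124) × (68/9)ⁿ ≥ 3, i.e. (68/9)ⁿ ≥ 372.
(68/9)² = 4624/81 falls short of 372 but (68/9)³ = 314432/729 reaches it, so n = 3.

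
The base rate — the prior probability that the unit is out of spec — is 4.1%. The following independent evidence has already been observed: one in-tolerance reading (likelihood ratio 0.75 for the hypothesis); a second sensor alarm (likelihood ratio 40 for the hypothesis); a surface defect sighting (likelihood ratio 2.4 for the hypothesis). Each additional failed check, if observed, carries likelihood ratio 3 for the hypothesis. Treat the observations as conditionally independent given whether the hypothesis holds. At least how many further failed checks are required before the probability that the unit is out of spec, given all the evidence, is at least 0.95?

Prior odds = 0.041/0.959 = 41/959.
Combined Bayes factor of the evidence already in hand = 0.75 × 40 × 2.4 = 72.
Odds after that evidence = (41/959) × 72 = 2952/959.
Target odds = 0.95/0.05 = 19.
Need 3ⁿ ≥ 19 ÷ (2952/959) = 18221/2952.
3¹ = 3 falls short of 18221/2952 but 3² = 9 reaches it, so n = 2.

2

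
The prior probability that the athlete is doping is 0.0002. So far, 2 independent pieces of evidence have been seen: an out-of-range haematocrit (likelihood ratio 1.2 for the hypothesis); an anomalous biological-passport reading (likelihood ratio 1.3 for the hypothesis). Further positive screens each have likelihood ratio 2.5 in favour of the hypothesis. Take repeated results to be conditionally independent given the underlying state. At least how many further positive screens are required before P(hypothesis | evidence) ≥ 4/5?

11

Prior odds = 0.0002/0.9998 = 1/4999.
Combined Bayes factor of the evidence already in hand = 1.2 × 1.3 = 1.56.
Odds after that evidence = (1/4999) × 1.56 = 39/124975.
Target odds = 0.8/0.2 = 4.
Need 2.5ⁿ ≥ 4 ÷ (39/124975) = 499900/39.
2.5¹⁰ = 9765625/1024 falls short of 499900/39 but 2.5¹¹ = 48828125/2048 reaches it, so n = 11.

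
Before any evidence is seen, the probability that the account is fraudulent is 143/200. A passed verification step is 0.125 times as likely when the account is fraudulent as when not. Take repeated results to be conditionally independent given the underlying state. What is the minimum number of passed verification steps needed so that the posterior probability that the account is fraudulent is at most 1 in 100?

Prior odds = 0.715/0.285 = 143/57.
Likelihood ratio per passed verification step = 0.125.
Target odds: 0.01 ÷ 0.99 = 1/99.
Need (143/57) × 0.125ⁿ ≤ 1/99, i.e. 0.125ⁿ ≤ 19/4719.
0.125² = 0.015625 is still above 19/4719 but 0.125³ = 0.001953125 is at or below it, so n = 3.

3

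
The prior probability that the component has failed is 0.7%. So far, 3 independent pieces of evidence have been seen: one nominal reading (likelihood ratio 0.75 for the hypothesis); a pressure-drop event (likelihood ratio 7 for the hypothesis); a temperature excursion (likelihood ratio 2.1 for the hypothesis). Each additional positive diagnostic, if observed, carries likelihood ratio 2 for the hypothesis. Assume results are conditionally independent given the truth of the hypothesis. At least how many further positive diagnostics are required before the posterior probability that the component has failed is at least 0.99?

11

Prior odds = 0.007/0.993 = 7/993.
Combined Bayes factor of the evidence already in hand = 0.75 × 7 × 2.1 = 11.025.
Odds after that evidence = (7/993) × 11.025 = 1029/13240.
Target odds = 0.99/0.01 = 99.
Need 2ⁿ ≥ 99 ÷ (1029/13240) = 436920/343.
2¹⁰ = 1024 falls short of 436920/343 but 2¹¹ = 2048 reaches it, so n = 11.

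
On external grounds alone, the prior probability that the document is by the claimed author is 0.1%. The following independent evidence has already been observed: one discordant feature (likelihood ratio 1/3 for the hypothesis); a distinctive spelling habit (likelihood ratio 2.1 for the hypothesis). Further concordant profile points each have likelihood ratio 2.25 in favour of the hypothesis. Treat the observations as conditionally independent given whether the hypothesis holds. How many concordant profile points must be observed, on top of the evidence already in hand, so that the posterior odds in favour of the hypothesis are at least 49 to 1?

14

Prior odds = 0.001/0.999 = 1/999.
Combined Bayes factor of the evidence already in hand = (1/3) × 2.1 = 0.7.
Odds after that evidence = (1/999) × 0.7 = 7/9990.
Target odds = 49.
Need 2.25ⁿ ≥ 49 ÷ (7/9990) = 69930.
2.25¹³ ≈37876.8 falls short of 69930 but 2.25¹⁴ ≈85222.7 reaches it, so n = 14.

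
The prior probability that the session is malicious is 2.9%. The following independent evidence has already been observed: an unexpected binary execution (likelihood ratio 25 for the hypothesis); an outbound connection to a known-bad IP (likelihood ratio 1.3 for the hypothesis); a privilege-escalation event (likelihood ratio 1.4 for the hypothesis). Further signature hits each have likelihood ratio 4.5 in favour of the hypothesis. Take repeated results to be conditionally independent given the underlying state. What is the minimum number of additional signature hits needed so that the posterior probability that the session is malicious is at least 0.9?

Prior odds = 0.029/0.971 = 29/971.
Combined Bayes factor of the evidence already in hand = 25 × 1.3 × 1.4 = 45.5.
Odds after that evidence = (29/971) × 45.5 = 2639/1942.
Target odds = 0.9/0.1 = 9.
Need 4.5ⁿ ≥ 9 ÷ (2639/1942) = 17478/2639.
4.5¹ = 4.5 falls short of 17478/2639 but 4.5² = 20.25 reaches it, so n = 2.

2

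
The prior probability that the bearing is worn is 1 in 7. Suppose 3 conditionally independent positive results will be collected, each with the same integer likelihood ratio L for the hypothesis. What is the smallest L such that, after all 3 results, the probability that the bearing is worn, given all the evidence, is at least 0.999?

Prior odds = (1/7)/(6/7) = 1/6.
Target odds = 0.999/0.001 = 999.
Need L³ ≥ 999 ÷ (1/6) = 5994.
18³ = 5832 < 5994 ≤ 6859 = 19³, so L = 19.

19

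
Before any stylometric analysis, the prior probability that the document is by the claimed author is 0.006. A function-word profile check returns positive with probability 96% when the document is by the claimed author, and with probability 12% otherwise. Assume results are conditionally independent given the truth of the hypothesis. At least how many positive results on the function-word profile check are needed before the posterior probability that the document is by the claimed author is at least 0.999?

Prior odds: 0.006 ÷ 0.994 = 3/497.
Likelihood ratio of a positive result = 0.96/0.12 = 8.
Target odds: 0.999 ÷ 0.001 = 999.
Need (3/497) × 8ⁿ ≥ 999, i.e. 8ⁿ ≥ 165501.
8⁵ = 32768 falls short of 165501 but 8⁶ = 262144 reaches it, so n = 6.

6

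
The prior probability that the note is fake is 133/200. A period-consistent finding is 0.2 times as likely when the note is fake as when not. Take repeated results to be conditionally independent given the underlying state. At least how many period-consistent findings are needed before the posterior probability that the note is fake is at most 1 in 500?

Prior odds: 0.665 ÷ 0.335 = 133/67.
Likelihood ratio per period-consistent finding = 0.2.
Target posterior odds = 0.002/0.998 = 1/499.
Need (133/67) × 0.2ⁿ ≤ 1/499, i.e. 0.2ⁿ ≤ 67/66367.
0.2⁴ = 0.0016 is still above 67/66367 but 0.2⁵ = 0.00032 is at or below it, so n = 5.

5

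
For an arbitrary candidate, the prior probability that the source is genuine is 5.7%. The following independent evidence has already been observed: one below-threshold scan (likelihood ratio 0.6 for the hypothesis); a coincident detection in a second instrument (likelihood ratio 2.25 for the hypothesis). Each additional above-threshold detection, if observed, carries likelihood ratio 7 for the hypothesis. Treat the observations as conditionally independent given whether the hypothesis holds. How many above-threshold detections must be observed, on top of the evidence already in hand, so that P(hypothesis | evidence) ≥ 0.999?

5

Prior odds = 0.057/0.943 = 57/943.
Combined Bayes factor of the evidence already in hand = 0.6 × 2.25 = 1.35.
Odds after that evidence = (57/943) × 1.35 = 1539/18860.
Target odds = 0.999/0.001 = 999.
Need 7ⁿ ≥ 999 ÷ (1539/18860) = 697820/57.
7⁴ = 2401 falls short of 697820/57 but 7⁵ = 16807 reaches it, so n = 5.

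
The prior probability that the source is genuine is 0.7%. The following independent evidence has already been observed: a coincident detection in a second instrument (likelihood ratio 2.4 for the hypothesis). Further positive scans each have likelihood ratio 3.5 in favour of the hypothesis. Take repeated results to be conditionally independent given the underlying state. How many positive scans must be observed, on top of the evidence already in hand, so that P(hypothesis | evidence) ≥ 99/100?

7

Prior odds = 0.007/0.993 = 7/993.
Bayes factor of the evidence already in hand = 2.4.
Odds after that evidence = (7/993) × 2.4 = 28/1655.
Target odds = 0.99/0.01 = 99.
Need 3.5ⁿ ≥ 99 ÷ (28/1655) = 163845/28.
3.5⁶ = 1838.265625 falls short of 163845/28 but 3.5⁷ = 823543/128 reaches it, so n = 7.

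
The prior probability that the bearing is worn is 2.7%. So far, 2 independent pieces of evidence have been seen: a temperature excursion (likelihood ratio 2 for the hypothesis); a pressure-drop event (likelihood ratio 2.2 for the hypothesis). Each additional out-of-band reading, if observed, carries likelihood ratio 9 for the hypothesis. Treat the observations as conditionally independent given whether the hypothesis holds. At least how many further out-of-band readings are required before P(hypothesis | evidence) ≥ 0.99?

4

Prior odds = 0.027/0.973 = 27/973.
Combined Bayes factor of the evidence already in hand = 2 × 2.2 = 4.4.
Odds after that evidence = (27/973) × 4.4 = 594/4865.
Target odds = 0.99/0.01 = 99.
Need 9ⁿ ≥ 99 ÷ (594/4865) = 4865/6.
9³ = 729 falls short of 4865/6 but 9⁴ = 6561 reaches it, so n = 4.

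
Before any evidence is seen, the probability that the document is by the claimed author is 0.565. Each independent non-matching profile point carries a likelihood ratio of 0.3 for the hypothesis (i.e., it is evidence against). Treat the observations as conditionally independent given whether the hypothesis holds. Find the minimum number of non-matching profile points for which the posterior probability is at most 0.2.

2

Prior odds = 0.565/0.435 = 113/87.
Likelihood ratio per non-matching profile point = 0.3.
Target posterior odds = 0.2/0.8 = 0.25.
Require 0.3ⁿ ≤ 0.25 ÷ (113/87) = 87/452.
0.3¹ = 0.3 is still above 87/452 but 0.3² = 0.09 is at or below it, so n = 2.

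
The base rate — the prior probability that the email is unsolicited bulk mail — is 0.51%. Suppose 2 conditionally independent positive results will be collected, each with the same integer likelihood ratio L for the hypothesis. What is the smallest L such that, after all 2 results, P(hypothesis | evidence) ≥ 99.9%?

442

Prior odds = 0.0051/0.9949 = 51/9949.
Target odds = 0.999/0.001 = 999.
Need L² ≥ 999 ÷ (51/9949) = 3313017/17.
441² = 194481 < 3313017/17 ≤ 195364 = 442², so L = 442.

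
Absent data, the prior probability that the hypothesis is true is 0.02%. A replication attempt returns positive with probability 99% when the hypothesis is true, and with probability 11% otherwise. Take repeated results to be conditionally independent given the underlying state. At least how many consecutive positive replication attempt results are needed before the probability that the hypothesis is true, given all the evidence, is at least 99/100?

6

Prior odds = 0.0002/0.9998 = 1/4999.
Likelihood ratio of a positive result = 0.99/0.11 = 9.
Target odds: 0.99 ÷ 0.01 = 99.
Require 9ⁿ ≥ 99 ÷ (1/4999) = 494901.
9⁵ = 59049 falls short of 494901 but 9⁶ = 531441 reaches it, so n = 6.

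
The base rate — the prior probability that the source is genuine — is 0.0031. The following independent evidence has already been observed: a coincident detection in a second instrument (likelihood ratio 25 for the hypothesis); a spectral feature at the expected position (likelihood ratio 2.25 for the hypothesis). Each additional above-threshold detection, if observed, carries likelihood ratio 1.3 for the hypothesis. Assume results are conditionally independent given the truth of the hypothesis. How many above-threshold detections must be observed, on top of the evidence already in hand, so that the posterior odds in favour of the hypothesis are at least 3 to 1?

Prior odds = 0.0031/0.9969 = 31/9969.
Combined Bayes factor of the evidence already in hand = 25 × 2.25 = 56.25.
Odds after that evidence = (31/9969) × 56.25 = 2325/13292.
Target odds = 3.
Need 1.3ⁿ ≥ 3 ÷ (2325/13292) = 13292/775.
1.3¹⁰ ≈13.7858 falls short of 13292/775 but 1.3¹¹ ≈17.9216 reaches it, so n = 11.

11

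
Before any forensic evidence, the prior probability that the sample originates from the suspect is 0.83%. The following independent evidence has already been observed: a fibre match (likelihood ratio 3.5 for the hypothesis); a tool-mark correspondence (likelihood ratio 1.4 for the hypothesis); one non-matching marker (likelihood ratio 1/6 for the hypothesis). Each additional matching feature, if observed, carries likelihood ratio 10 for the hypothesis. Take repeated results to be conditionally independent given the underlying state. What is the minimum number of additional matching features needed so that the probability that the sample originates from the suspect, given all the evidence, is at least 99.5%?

Prior odds = 0.0083/0.9917 = 83/9917.
Combined Bayes factor of the evidence already in hand = 3.5 × 1.4 × (1/6) = 49/60.
Odds after that evidence = (83/9917) × 49/60 = 4067/595020.
Target odds = 0.995/0.005 = 199.
Need 10ⁿ ≥ 199 ÷ (4067/595020) = 118408980/4067.
10⁴ = 10000 falls short of 118408980/4067 but 10⁵ = 100000 reaches it, so n = 5.

5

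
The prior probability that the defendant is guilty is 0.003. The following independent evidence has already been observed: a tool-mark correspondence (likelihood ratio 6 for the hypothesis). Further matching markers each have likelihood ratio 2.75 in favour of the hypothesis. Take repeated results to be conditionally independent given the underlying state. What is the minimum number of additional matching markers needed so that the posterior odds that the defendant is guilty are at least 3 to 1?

6

Prior odds = 0.003/0.997 = 3/997.
Bayes factor of the evidence already in hand = 6.
Odds after that evidence = (3/997) × 6 = 18/997.
Target odds = 3.
Need 2.75ⁿ ≥ 3 ÷ (18/997) = 997/6.
2.75⁵ = 161051/1024 falls short of 997/6 but 2.75⁶ = 1771561/4096 reaches it, so n = 6.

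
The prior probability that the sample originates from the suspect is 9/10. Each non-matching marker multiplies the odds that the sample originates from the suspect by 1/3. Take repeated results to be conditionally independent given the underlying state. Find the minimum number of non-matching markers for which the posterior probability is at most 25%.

Prior odds = 0.9/0.1 = 9.
Likelihood ratio per non-matching marker = 1/3.
Target odds: 0.25 ÷ 0.75 = 1/3.
Require (1/3)ⁿ ≤ 1/3 ÷ 9 = 1/27.
(1/3)² = 1/9 is still above 1/27 but (1/3)³ = 1/27 is at or below it, so n = 3.

3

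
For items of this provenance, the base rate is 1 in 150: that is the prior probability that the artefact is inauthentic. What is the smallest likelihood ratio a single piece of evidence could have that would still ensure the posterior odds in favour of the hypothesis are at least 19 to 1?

2831

Prior odds = (1/150)/(149/150) = 1/149.
Target odds = 19.
Required Bayes factor = 19 ÷ (1/149) = 2831.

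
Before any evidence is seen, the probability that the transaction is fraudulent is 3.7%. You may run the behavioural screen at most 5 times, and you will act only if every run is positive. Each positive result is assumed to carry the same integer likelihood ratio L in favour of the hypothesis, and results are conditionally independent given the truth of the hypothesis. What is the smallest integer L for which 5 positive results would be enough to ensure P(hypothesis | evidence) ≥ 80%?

3

Prior odds = 0.037/0.963 = 37/963.
Target odds = 0.8/0.2 = 4.
Need L⁵ ≥ 4 ÷ (37/963) = 3852/37.
2⁵ = 32 < 3852/37 ≤ 243 = 3⁵, so L = 3.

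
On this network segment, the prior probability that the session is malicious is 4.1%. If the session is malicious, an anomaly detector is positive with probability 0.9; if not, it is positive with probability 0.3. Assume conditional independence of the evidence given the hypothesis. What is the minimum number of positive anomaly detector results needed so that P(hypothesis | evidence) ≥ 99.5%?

8

Prior odds: 0.041 ÷ 0.959 = 41/959.
Likelihood ratio of a positive = 0.9/0.3 = 3.
Target posterior odds = 0.995/0.005 = 199.
Need (41/959) × 3ⁿ ≥ 199, i.e. 3ⁿ ≥ 190841/41.
3⁷ = 2187 falls short of 190841/41 but 3⁸ = 6561 reaches it, so n = 8.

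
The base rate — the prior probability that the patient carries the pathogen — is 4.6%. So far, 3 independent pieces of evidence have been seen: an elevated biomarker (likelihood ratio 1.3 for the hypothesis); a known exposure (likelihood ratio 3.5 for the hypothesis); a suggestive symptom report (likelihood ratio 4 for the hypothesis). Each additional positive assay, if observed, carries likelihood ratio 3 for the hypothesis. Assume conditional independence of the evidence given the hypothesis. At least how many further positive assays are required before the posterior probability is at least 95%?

3

Prior odds = 0.046/0.954 = 23/477.
Combined Bayes factor of the evidence already in hand = 1.3 × 3.5 × 4 = 18.2.
Odds after that evidence = (23/477) × 18.2 = 2093/2385.
Target odds = 0.95/0.05 = 19.
Need 3ⁿ ≥ 19 ÷ (2093/2385) = 45315/2093.
3² = 9 falls short of 45315/2093 but 3³ = 27 reaches it, so n = 3.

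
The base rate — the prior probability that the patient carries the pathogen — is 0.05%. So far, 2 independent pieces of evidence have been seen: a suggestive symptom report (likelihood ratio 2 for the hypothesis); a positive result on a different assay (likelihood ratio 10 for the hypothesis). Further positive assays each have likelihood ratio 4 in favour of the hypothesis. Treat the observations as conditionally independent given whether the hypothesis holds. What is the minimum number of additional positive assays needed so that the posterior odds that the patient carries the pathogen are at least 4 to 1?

Prior odds = 0.0005/0.9995 = 1/1999.
Combined Bayes factor of the evidence already in hand = 2 × 10 = 20.
Odds after that evidence = (1/1999) × 20 = 20/1999.
Target odds = 4.
Need 4ⁿ ≥ 4 ÷ (20/1999) = 399.8.
4⁴ = 256 falls short of 399.8 but 4⁵ = 1024 reaches it, so n = 5.

5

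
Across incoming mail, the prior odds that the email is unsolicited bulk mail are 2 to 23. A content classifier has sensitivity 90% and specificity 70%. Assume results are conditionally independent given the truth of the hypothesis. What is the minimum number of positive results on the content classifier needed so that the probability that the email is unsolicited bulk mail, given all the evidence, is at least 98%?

6

Prior odds = 2/23.
False-positive rate = 1 − 0.7 = 0.3; likelihood ratio of a positive = 0.9/0.3 = 3.
Target odds: 0.98 ÷ 0.02 = 49.
Need (2/23) × 3ⁿ ≥ 49, i.e. 3ⁿ ≥ 563.5.
3⁵ = 243 falls short of 563.5 but 3⁶ = 729 reaches it, so n = 6.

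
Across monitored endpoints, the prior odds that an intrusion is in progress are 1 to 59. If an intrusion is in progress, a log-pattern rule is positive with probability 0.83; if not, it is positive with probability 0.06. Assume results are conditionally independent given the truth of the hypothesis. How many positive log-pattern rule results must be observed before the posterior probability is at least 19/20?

Prior odds = 1/59.
Likelihood ratio of a positive = 0.83/0.06 = 83/6.
Target odds: 0.95 ÷ 0.05 = 19.
Require (83/6)ⁿ ≥ 19 ÷ (1/59) = 1121.
(83/6)² = 6889/36 falls short of 1121 but (83/6)³ = 571787/216 reaches it, so n = 3.

3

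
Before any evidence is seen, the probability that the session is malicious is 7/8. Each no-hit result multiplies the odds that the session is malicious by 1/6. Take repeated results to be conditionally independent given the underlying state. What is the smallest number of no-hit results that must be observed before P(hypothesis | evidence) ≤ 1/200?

Prior odds = 0.875/0.125 = 7.
Likelihood ratio per no-hit result = 1/6.
Target posterior odds = 0.005/0.995 = 1/199.
Need 7 × (1/6)ⁿ ≤ 1/199, i.e. (1/6)ⁿ ≤ 1/1393.
(1/6)⁴ = 1/1296 is still above 1/1393 but (1/6)⁵ = 1/7776 is at or below it, so n = 5.

5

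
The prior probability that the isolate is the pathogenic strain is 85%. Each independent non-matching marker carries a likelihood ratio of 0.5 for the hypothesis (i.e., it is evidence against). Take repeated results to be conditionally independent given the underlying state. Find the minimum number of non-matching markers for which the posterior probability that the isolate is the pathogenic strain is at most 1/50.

9

Prior odds = 0.85/0.15 = 17/3.
Likelihood ratio per non-matching marker = 0.5.
Target posterior odds = 0.02/0.98 = 1/49.
Require 0.5ⁿ ≤ 1/49 ÷ (17/3) = 3/833.
0.5⁸ = 0.00390625 is still above 3/833 but 0.5⁹ = 0.001953125 is at or below it, so n = 9.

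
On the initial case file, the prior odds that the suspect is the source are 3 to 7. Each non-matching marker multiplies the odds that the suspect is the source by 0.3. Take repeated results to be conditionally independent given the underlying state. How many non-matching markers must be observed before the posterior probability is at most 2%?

3

Prior odds = 3/7.
Likelihood ratio per non-matching marker = 0.3.
Target odds: 0.02 ÷ 0.98 = 1/49.
Require 0.3ⁿ ≤ 1/49 ÷ (3/7) = 1/21.
0.3² = 0.09 is still above 1/21 but 0.3³ = 0.027 is at or below it, so n = 3.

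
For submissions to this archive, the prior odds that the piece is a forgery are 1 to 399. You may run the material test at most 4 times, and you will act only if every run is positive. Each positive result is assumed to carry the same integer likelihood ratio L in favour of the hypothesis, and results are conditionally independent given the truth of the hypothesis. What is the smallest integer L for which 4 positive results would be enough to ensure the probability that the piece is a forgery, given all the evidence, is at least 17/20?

7

Prior odds = 1/399.
Target odds = 0.85/0.15 = 17/3.
Need L⁴ ≥ 17/3 ÷ (1/399) = 2261.
6⁴ = 1296 < 2261 ≤ 2401 = 7⁴, so L = 7.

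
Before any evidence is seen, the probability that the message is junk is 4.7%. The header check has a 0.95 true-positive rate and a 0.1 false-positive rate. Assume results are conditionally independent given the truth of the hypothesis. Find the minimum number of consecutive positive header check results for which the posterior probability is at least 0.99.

4

Prior odds = 0.047/0.953 = 47/953.
Likelihood ratio of a positive result = 0.95/0.1 = 9.5.
Target odds: 0.99 ÷ 0.01 = 99.
Require 9.5ⁿ ≥ 99 ÷ (47/953) = 94347/47.
9.5³ = 857.375 falls short of 94347/47 but 9.5⁴ = 8145.0625 reaches it, so n = 4.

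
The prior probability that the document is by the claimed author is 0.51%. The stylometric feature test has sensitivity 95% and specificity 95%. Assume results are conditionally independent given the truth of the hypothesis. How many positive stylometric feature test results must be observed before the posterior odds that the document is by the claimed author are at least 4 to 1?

Prior odds: 0.0051 ÷ 0.9949 = 51/9949.
False-positive rate = 1 − 0.95 = 0.05; likelihood ratio of a positive = 0.95/0.05 = 19.
Target odds = 4.
Require 19ⁿ ≥ 4 ÷ (51/9949) = 39796/51.
19² = 361 falls short of 39796/51 but 19³ = 6859 reaches it, so n = 3.

3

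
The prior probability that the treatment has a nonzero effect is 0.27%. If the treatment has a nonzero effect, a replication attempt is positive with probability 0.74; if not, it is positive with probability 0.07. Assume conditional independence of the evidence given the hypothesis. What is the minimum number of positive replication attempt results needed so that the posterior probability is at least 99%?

5

Prior odds = 0.0027/0.9973 = 27/9973.
Likelihood ratio of a positive = 0.74/0.07 = 74/7.
Target posterior odds = 0.99/0.01 = 99.
Need (27/9973) × (74/7)ⁿ ≥ 99, i.e. (74/7)ⁿ ≥ 109703/3.
(74/7)⁴ = 29986576/2401 falls short of 109703/3 but (74/7)⁵ ≈132029 reaches it, so n = 5.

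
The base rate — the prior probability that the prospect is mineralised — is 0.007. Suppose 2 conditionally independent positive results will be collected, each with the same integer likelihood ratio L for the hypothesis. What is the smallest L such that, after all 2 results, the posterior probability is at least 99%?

119

Prior odds = 0.007/0.993 = 7/993.
Target odds = 0.99/0.01 = 99.
Need L² ≥ 99 ÷ (7/993) = 98307/7.
118² = 13924 < 98307/7 ≤ 14161 = 119², so L = 119.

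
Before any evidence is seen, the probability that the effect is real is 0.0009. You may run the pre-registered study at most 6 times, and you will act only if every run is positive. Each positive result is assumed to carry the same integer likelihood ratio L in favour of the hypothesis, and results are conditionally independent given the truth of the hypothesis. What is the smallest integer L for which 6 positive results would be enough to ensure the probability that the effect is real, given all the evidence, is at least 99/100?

Prior odds = 0.0009/0.9991 = 9/9991.
Target odds = 0.99/0.01 = 99.
Need L⁶ ≥ 99 ÷ (9/9991) = 109901.
6⁶ = 46656 < 109901 ≤ 117649 = 7⁶, so L = 7.

7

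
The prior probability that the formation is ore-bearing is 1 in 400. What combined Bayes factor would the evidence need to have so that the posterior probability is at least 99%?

39501

Prior odds = 0.0025/0.9975 = 1/399.
Target odds = 0.99/0.01 = 99.
Required Bayes factor = 99 ÷ (1/399) = 39501.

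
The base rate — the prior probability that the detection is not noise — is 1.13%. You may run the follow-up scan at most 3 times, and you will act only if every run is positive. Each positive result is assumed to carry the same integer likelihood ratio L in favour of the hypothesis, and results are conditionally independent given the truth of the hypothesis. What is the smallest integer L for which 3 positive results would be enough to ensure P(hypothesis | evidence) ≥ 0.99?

21

Prior odds = 0.0113/0.9887 = 113/9887.
Target odds = 0.99/0.01 = 99.
Need L³ ≥ 99 ÷ (113/9887) = 978813/113.
20³ = 8000 < 978813/113 ≤ 9261 = 21³, so L = 21.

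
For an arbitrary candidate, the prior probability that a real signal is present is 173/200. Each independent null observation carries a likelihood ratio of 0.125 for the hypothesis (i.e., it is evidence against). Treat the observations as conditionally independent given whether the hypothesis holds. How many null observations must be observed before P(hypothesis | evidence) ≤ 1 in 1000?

5

Prior odds: 0.865 ÷ 0.135 = 173/27.
Likelihood ratio per null observation = 0.125.
Target posterior odds = 0.001/0.999 = 1/999.
Require 0.125ⁿ ≤ 1/999 ÷ (173/27) = 1/6401.
0.125⁴ = 1/4096 is still above 1/6401 but 0.125⁵ = 1/32768 is at or below it, so n = 5.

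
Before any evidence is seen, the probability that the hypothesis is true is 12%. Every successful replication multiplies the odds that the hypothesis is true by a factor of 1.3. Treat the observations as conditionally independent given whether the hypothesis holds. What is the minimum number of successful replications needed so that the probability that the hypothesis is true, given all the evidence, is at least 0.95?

Prior odds: 0.12 ÷ 0.88 = 3/22.
Likelihood ratio per successful replication = 1.3.
Target odds: 0.95 ÷ 0.05 = 19.
Require 1.3ⁿ ≥ 19 ÷ (3/22) = 418/3.
1.3¹⁸ ≈112.455 falls short of 418/3 but 1.3¹⁹ ≈146.192 reaches it, so n = 19.

19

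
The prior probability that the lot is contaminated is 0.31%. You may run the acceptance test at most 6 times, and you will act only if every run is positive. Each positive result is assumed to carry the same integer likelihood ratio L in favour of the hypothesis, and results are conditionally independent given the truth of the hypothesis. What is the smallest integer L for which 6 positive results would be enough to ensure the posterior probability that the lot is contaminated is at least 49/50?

6

Prior odds = 0.0031/0.9969 = 31/9969.
Target odds = 0.98/0.02 = 49.
Need L⁶ ≥ 49 ÷ (31/9969) = 488481/31.
5⁶ = 15625 < 488481/31 ≤ 46656 = 6⁶, so L = 6.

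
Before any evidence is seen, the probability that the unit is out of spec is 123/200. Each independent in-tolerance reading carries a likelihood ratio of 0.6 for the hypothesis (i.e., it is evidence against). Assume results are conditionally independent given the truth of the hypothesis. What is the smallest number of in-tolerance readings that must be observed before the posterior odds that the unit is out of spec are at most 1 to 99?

Prior odds = 0.615/0.385 = 123/77.
Likelihood ratio per in-tolerance reading = 0.6.
Target odds = 1/99.
Need (123/77) × 0.6ⁿ ≤ 1/99, i.e. 0.6ⁿ ≤ 7/1107.
0.6⁹ = 19683/1953125 is still above 7/1107 but 0.6¹⁰ = 59049/9765625 is at or below it, so n = 10.

10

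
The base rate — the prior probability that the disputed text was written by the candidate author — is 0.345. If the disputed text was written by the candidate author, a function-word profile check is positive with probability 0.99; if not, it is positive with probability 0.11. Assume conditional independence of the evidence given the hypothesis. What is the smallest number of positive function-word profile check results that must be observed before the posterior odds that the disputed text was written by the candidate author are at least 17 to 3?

Prior odds = 0.345/0.655 = 69/131.
Likelihood ratio of a positive = 0.99/0.11 = 9.
Target odds = 17/3.
Require 9ⁿ ≥ 17/3 ÷ (69/131) = 2227/207.
9¹ = 9 falls short of 2227/207 but 9² = 81 reaches it, so n = 2.

2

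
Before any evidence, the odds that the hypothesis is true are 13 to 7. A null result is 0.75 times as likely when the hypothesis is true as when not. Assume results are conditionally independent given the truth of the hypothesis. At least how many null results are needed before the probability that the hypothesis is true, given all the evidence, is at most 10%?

10

Prior odds = 13/7.
Likelihood ratio per null result = 0.75.
Target posterior odds = 0.1/0.9 = 1/9.
Need (13/7) × 0.75ⁿ ≤ 1/9, i.e. 0.75ⁿ ≤ 7/117.
0.75⁹ = 19683/262144 is still above 7/117 but 0.75¹⁰ = 59049/1048576 is at or below it, so n = 10.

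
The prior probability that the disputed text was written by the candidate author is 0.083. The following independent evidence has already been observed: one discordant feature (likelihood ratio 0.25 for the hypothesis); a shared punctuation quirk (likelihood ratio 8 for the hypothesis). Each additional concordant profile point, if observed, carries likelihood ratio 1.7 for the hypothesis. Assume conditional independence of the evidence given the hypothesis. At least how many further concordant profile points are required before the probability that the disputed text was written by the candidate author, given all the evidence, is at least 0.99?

Prior odds = 0.083/0.917 = 83/917.
Combined Bayes factor of the evidence already in hand = 0.25 × 8 = 2.
Odds after that evidence = (83/917) × 2 = 166/917.
Target odds = 0.99/0.01 = 99.
Need 1.7ⁿ ≥ 99 ÷ (166/917) = 90783/166.
1.7¹¹ ≈342.719 falls short of 90783/166 but 1.7¹² ≈582.622 reaches it, so n = 12.

12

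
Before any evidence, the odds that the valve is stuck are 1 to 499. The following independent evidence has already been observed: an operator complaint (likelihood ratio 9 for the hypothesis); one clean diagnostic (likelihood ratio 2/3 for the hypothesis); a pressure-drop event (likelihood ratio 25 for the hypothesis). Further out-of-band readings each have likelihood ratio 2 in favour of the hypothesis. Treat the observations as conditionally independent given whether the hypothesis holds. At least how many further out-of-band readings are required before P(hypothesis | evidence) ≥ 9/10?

Prior odds = 1/499.
Combined Bayes factor of the evidence already in hand = 9 × (2/3) × 25 = 150.
Odds after that evidence = (1/499) × 150 = 150/499.
Target odds = 0.9/0.1 = 9.
Need 2ⁿ ≥ 9 ÷ (150/499) = 29.94.
2⁴ = 16 falls short of 29.94 but 2⁵ = 32 reaches it, so n = 5.

5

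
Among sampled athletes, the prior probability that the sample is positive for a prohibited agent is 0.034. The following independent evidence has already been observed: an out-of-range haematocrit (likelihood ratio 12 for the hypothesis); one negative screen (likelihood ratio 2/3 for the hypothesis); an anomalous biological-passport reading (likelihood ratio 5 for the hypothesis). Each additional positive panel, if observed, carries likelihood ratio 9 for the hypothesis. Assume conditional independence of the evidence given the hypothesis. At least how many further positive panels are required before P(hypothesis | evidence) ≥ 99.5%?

Prior odds = 0.034/0.966 = 17/483.
Combined Bayes factor of the evidence already in hand = 12 × (2/3) × 5 = 40.
Odds after that evidence = (17/483) × 40 = 680/483.
Target odds = 0.995/0.005 = 199.
Need 9ⁿ ≥ 199 ÷ (680/483) = 96117/680.
9² = 81 falls short of 96117/680 but 9³ = 729 reaches it, so n = 3.

3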